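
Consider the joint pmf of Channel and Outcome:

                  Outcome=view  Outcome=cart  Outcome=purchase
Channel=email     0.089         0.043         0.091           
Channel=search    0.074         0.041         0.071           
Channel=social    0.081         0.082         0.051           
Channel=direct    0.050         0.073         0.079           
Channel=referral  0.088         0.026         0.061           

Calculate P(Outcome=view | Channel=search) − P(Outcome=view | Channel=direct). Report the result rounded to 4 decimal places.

P(Channel=search) = 0.074 + 0.041 + 0.071 = 0.186; P(Outcome=view | Channel=search) = 0.074/0.186 = 0.39785.
P(Channel=direct) = 0.050 + 0.073 + 0.079 = 0.202; P(Outcome=view | Channel=direct) = 0.050/0.202 = 0.24752.
Difference = 0.1503.

0.1503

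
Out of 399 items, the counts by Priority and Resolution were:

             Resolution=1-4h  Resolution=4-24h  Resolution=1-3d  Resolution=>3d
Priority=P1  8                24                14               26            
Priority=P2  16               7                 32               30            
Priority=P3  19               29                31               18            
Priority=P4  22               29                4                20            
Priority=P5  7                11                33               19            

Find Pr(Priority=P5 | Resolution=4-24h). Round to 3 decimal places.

Total with Resolution=4-24h: 24 + 7 + 29 + 29 + 11 = 100.
P(Priority=P5 | Resolution=4-24h) = 11/100 = 0.110.

0.110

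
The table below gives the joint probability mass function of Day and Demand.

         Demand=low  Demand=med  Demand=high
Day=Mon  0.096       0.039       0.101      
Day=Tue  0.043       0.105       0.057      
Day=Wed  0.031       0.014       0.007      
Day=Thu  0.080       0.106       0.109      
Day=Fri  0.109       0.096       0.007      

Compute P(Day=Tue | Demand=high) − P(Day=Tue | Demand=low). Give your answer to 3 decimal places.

P(Demand=high) = 0.101 + 0.057 + 0.007 + 0.109 + 0.007 = 0.281; P(Day=Tue | Demand=high) = 0.057/0.281 = 0.2028.
P(Demand=low) = 0.096 + 0.043 + 0.031 + 0.080 + 0.109 = 0.359; P(Day=Tue | Demand=low) = 0.043/0.359 = 0.1198.
Difference = 0.083.

0.083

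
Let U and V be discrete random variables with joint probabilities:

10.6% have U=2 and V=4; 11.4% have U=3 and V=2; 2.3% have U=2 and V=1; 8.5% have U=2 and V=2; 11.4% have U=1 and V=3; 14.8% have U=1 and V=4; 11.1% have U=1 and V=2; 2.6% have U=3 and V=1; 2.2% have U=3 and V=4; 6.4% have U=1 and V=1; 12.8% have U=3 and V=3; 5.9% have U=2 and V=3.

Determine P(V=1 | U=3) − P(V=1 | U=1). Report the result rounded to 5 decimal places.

P(U=3) = 0.026 + 0.114 + 0.128 + 0.022 = 0.290; P(V=1 | U=3) = 0.026/0.290 = 0.089655.
P(U=1) = 0.064 + 0.111 + 0.114 + 0.148 = 0.437; P(V=1 | U=1) = 0.064/0.437 = 0.146453.
Difference = -0.05680.

-0.05680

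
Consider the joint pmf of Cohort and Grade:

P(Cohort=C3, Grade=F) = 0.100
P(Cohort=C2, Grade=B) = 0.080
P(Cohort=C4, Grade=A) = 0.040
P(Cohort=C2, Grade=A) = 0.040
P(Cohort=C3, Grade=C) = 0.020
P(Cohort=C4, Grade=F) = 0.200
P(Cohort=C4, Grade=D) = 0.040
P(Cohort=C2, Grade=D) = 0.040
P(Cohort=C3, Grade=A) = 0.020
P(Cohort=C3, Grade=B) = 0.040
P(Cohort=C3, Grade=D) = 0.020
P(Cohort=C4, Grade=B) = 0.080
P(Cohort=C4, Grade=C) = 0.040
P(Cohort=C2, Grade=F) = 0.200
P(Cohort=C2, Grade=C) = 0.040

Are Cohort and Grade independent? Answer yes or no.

Every cell satisfies P(Cohort,Grade) = P(Cohort)·P(Grade). For instance P(Cohort=C2) = 0.400, P(Grade=F) = 0.500, and 0.400×0.500 = 0.200 matches the joint entry. So Cohort and Grade are independent.

yes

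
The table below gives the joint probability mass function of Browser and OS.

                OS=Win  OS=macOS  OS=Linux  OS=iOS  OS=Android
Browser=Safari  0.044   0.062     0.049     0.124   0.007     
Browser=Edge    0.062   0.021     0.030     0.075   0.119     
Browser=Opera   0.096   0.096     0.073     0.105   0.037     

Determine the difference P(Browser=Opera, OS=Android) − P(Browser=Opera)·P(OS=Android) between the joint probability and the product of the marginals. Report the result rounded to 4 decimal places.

-0.0293

P(Browser=Opera) = 0.096 + 0.096 + 0.073 + 0.105 + 0.037 = 0.407.
P(OS=Android) = 0.007 + 0.119 + 0.037 = 0.163.
P(Browser=Opera, OS=Android) − P(Browser=Opera)P(OS=Android) = 0.037 − 0.407×0.163 = -0.0293.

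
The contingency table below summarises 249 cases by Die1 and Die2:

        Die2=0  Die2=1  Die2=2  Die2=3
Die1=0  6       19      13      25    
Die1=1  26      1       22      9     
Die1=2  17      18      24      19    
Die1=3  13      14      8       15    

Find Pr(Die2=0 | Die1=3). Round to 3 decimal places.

0.260

Total with Die1=3: 13 + 14 + 8 + 15 = 50.
P(Die2=0 | Die1=3) = 13/50 = 0.260.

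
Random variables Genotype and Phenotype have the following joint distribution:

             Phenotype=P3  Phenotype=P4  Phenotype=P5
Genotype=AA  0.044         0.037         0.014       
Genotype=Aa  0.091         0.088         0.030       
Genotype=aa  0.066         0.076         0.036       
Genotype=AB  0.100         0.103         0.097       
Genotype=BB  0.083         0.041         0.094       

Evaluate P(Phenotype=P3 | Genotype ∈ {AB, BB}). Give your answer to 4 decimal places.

0.3533

P(Genotype=AB) = 0.100 + 0.103 + 0.097 = 0.300.
P(Genotype=BB) = 0.083 + 0.041 + 0.094 = 0.218.
P(Genotype ∈ {AB, BB}) = 0.300 + 0.218 = 0.518; P(Phenotype=P3, Genotype ∈ {AB, BB}) = 0.100 + 0.083 = 0.183.
P(Phenotype=P3 | Genotype ∈ {AB, BB}) = 0.183/0.518 = 0.3533.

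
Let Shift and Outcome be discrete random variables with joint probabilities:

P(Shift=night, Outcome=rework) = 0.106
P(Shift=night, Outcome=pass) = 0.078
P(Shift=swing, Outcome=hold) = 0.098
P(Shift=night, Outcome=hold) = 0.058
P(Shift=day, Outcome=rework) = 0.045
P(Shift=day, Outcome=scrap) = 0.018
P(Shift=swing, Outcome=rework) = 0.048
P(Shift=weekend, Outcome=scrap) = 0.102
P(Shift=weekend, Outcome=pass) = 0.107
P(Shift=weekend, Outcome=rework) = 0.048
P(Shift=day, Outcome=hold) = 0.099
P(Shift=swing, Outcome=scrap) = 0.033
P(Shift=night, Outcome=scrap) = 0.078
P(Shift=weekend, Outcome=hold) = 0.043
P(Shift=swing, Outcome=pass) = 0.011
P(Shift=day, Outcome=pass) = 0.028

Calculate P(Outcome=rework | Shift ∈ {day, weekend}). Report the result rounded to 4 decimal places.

0.1898

P(Shift=day) = 0.028 + 0.045 + 0.018 + 0.099 = 0.190.
P(Shift=weekend) = 0.107 + 0.048 + 0.102 + 0.043 = 0.300.
P(Shift ∈ {day, weekend}) = 0.190 + 0.300 = 0.490; P(Outcome=rework, Shift ∈ {day, weekend}) = 0.045 + 0.048 = 0.093.
P(Outcome=rework | Shift ∈ {day, weekend}) = 0.093/0.490 = 0.1898.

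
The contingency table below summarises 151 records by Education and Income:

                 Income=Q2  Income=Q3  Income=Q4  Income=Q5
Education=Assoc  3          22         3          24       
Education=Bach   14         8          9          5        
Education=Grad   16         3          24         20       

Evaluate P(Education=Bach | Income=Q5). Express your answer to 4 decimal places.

Total with Income=Q5: 24 + 5 + 20 = 49.
P(Education=Bach | Income=Q5) = 5/49 = 0.1020.

0.1020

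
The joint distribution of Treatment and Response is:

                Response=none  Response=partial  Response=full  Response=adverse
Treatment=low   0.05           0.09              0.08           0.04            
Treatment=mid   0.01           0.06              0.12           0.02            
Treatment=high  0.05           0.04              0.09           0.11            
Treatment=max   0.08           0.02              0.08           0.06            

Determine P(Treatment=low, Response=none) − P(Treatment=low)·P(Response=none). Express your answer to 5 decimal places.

0.00060

P(Treatment=low) = 0.05 + 0.09 + 0.08 + 0.04 = 0.26.
P(Response=none) = 0.05 + 0.01 + 0.05 + 0.08 = 0.19.
P(Treatment=low, Response=none) − P(Treatment=low)P(Response=none) = 0.05 − 0.26×0.19 = 0.00060.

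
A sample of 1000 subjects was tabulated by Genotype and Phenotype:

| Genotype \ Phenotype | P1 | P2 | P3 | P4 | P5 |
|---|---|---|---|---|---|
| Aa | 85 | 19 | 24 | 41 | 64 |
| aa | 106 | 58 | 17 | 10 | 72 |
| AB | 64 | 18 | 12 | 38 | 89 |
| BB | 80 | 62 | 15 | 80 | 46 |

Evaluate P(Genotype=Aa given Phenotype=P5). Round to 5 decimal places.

Total with Phenotype=P5: 64 + 72 + 89 + 46 = 271.
P(Genotype=Aa | Phenotype=P5) = 64/271 = 0.23616.

0.23616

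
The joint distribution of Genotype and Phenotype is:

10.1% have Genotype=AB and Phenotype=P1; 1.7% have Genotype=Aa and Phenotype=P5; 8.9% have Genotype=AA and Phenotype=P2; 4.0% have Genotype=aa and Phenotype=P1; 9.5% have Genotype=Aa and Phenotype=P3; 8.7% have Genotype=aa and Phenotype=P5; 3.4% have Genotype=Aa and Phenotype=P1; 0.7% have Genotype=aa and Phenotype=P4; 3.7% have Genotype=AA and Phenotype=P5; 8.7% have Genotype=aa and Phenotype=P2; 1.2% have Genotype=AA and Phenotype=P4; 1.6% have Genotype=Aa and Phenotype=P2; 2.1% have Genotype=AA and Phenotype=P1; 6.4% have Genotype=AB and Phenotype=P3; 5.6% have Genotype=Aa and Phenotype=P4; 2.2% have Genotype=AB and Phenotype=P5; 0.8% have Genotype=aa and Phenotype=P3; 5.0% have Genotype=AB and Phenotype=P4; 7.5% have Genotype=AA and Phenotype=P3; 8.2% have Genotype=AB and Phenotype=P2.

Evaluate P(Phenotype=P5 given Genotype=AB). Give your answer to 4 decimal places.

P(Genotype=AB) = 0.101 + 0.082 + 0.064 + 0.050 + 0.022 = 0.319.
P(Phenotype=P5 | Genotype=AB) = 0.022/0.319 = 0.0690.

0.0690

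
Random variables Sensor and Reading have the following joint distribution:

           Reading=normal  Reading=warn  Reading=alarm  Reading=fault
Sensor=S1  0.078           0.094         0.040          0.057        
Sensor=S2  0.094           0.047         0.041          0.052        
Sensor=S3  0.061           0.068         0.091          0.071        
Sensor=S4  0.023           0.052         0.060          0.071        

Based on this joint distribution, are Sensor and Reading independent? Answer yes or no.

no

P(Sensor=S2) = 0.234 and P(Reading=normal) = 0.256, so their product is 0.05990, but P(Sensor=S2, Reading=normal) = 0.094. Since these differ, Sensor and Reading are not independent.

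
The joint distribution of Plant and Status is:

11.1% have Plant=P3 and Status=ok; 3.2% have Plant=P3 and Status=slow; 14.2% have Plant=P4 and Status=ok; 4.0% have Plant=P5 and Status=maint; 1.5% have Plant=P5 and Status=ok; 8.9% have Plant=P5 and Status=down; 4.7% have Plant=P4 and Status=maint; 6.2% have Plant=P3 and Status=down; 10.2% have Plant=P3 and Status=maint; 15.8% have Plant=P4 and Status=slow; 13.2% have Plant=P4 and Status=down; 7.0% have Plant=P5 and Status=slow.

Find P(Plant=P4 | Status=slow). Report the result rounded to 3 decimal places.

P(Status=slow) = 0.032 + 0.158 + 0.070 = 0.260.
P(Plant=P4 | Status=slow) = 0.158/0.260 = 0.608.

0.608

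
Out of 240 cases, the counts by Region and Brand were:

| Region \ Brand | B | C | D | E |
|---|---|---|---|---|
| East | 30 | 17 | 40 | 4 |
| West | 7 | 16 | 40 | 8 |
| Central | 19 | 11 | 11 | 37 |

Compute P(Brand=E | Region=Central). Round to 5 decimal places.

0.47436

Total with Region=Central: 19 + 11 + 11 + 37 = 78.
P(Brand=E | Region=Central) = 37/78 = 0.47436.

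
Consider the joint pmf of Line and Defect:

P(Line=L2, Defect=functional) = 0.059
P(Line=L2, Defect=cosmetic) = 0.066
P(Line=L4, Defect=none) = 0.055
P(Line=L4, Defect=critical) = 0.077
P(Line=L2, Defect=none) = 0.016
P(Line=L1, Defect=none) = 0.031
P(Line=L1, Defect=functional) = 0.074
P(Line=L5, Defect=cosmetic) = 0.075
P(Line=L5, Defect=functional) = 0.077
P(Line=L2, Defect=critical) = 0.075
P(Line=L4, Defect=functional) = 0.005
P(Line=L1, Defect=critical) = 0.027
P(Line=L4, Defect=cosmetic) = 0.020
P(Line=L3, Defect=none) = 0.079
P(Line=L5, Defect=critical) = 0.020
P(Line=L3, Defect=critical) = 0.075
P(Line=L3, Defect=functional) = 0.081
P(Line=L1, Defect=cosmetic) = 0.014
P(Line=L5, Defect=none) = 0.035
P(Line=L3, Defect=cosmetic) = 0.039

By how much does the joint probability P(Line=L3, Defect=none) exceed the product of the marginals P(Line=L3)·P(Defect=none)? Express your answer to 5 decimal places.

P(Line=L3) = 0.079 + 0.039 + 0.081 + 0.075 = 0.274.
P(Defect=none) = 0.031 + 0.016 + 0.079 + 0.055 + 0.035 = 0.216.
P(Line=L3, Defect=none) − P(Line=L3)P(Defect=none) = 0.079 − 0.274×0.216 = 0.01982.

0.01982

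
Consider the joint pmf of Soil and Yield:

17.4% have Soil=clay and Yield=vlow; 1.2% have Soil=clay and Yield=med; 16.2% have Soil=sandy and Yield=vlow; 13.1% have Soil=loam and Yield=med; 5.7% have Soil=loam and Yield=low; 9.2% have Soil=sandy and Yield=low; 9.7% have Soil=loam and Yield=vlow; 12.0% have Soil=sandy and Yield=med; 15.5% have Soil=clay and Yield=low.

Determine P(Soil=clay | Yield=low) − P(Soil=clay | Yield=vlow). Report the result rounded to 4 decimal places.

P(Yield=low) = 0.092 + 0.057 + 0.155 = 0.304; P(Soil=clay | Yield=low) = 0.155/0.304 = 0.50987.
P(Yield=vlow) = 0.162 + 0.097 + 0.174 = 0.433; P(Soil=clay | Yield=vlow) = 0.174/0.433 = 0.40185.
Difference = 0.1080.

0.1080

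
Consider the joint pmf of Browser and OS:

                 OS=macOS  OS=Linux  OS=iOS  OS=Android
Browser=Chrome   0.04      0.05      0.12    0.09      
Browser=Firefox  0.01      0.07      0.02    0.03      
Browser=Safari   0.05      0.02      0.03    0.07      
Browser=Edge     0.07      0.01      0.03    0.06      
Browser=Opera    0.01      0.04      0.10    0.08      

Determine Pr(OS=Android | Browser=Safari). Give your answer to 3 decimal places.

P(Browser=Safari) = 0.05 + 0.02 + 0.03 + 0.07 = 0.17.
P(OS=Android | Browser=Safari) = 0.07/0.17 = 0.412.

0.412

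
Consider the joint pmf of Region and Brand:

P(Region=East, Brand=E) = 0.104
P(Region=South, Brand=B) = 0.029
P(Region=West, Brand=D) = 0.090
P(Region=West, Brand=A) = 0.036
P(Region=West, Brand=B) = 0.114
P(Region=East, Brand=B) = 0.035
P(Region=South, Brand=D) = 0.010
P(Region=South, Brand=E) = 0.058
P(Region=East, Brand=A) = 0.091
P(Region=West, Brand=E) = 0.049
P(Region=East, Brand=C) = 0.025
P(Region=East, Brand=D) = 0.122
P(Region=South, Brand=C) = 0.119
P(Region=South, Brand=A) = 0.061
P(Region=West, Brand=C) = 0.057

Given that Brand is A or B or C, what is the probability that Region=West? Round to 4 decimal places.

P(Brand=A) = 0.061 + 0.091 + 0.036 = 0.188.
P(Brand=B) = 0.029 + 0.035 + 0.114 = 0.178.
P(Brand=C) = 0.119 + 0.025 + 0.057 = 0.201.
P(Brand ∈ {A, B, C}) = 0.188 + 0.178 + 0.201 = 0.567; P(Region=West, Brand ∈ {A, B, C}) = 0.036 + 0.114 + 0.057 = 0.207.
P(Region=West | Brand ∈ {A, B, C}) = 0.207/0.567 = 0.3651.

0.3651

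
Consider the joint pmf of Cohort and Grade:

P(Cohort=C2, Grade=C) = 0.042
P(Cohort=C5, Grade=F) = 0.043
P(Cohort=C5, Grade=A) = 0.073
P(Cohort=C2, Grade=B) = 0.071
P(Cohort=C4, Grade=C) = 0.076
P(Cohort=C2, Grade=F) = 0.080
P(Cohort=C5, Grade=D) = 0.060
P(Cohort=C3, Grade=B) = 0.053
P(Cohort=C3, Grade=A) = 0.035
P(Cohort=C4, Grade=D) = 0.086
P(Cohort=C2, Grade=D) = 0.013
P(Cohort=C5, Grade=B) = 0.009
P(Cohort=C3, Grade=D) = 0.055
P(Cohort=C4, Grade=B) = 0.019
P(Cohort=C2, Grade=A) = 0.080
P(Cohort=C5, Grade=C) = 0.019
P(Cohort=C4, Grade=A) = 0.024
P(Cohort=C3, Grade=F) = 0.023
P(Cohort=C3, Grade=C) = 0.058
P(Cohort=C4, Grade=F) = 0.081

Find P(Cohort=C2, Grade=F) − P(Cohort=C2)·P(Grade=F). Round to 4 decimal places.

P(Cohort=C2) = 0.080 + 0.071 + 0.042 + 0.013 + 0.080 = 0.286.
P(Grade=F) = 0.080 + 0.023 + 0.081 + 0.043 = 0.227.
P(Cohort=C2, Grade=F) − P(Cohort=C2)P(Grade=F) = 0.080 − 0.286×0.227 = 0.0151.

0.0151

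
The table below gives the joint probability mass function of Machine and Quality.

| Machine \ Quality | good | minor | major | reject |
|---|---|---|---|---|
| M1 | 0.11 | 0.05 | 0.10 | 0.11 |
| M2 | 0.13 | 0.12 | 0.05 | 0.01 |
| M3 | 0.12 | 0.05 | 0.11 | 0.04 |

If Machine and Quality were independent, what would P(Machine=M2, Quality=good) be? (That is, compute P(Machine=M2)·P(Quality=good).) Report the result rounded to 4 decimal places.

P(Machine=M2) = 0.13 + 0.12 + 0.05 + 0.01 = 0.31.
P(Quality=good) = 0.11 + 0.13 + 0.12 = 0.36.
Product: 0.31 × 0.36 = 0.1116.

0.1116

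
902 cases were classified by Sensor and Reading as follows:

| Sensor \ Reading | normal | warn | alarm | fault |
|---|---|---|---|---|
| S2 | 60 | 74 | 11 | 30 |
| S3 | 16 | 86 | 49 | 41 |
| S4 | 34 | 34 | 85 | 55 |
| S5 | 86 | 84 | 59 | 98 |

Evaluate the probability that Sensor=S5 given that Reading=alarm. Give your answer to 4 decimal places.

0.2892

Total with Reading=alarm: 11 + 49 + 85 + 59 = 204.
P(Sensor=S5 | Reading=alarm) = 59/204 = 0.2892.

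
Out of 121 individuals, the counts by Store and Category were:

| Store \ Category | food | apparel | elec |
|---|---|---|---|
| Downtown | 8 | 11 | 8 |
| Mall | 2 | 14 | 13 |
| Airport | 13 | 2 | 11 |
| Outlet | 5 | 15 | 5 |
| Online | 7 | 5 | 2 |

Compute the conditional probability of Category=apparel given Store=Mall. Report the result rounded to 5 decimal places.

0.48276

Total with Store=Mall: 2 + 14 + 13 = 29.
P(Category=apparel | Store=Mall) = 14/29 = 0.48276.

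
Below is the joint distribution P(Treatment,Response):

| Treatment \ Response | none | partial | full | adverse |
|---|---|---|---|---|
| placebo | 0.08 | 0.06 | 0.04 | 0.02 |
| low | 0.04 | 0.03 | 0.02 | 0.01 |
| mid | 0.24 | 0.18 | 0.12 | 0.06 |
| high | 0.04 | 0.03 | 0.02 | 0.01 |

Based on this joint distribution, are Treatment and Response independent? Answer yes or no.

yes

Every cell satisfies P(Treatment,Response) = P(Treatment)·P(Response). For instance P(Treatment=high) = 0.10, P(Response=adverse) = 0.10, and 0.10×0.10 = 0.01 matches the joint entry. So Treatment and Response are independent.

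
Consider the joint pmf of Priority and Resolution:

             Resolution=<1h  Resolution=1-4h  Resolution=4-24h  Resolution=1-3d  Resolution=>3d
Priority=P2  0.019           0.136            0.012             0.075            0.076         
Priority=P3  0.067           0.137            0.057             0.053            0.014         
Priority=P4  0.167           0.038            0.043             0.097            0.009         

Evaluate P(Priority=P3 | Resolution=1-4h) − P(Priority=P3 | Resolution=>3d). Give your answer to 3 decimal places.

0.299

P(Resolution=1-4h) = 0.136 + 0.137 + 0.038 = 0.311; P(Priority=P3 | Resolution=1-4h) = 0.137/0.311 = 0.4405.
P(Resolution=>3d) = 0.076 + 0.014 + 0.009 = 0.099; P(Priority=P3 | Resolution=>3d) = 0.014/0.099 = 0.1414.
Difference = 0.299.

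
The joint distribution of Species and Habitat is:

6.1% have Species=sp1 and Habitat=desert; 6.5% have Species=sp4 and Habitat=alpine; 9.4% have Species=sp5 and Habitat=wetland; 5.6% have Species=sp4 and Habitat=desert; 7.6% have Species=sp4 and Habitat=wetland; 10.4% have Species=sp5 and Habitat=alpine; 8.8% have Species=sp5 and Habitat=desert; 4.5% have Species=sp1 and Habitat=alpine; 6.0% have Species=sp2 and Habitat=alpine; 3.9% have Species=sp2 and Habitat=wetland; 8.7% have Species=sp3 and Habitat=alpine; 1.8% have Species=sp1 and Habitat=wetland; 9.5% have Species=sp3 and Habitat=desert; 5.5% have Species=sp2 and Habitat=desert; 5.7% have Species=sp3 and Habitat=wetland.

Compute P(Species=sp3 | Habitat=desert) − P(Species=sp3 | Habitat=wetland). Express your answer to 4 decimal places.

P(Habitat=desert) = 0.061 + 0.055 + 0.095 + 0.056 + 0.088 = 0.355; P(Species=sp3 | Habitat=desert) = 0.095/0.355 = 0.26761.
P(Habitat=wetland) = 0.018 + 0.039 + 0.057 + 0.076 + 0.094 = 0.284; P(Species=sp3 | Habitat=wetland) = 0.057/0.284 = 0.20070.
Difference = 0.0669.

0.0669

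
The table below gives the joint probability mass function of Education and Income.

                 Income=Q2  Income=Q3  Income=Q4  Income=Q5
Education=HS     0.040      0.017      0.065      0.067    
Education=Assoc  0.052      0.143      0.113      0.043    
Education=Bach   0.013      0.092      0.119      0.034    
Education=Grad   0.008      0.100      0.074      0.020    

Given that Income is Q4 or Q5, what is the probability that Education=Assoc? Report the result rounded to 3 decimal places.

0.292

P(Income=Q4) = 0.065 + 0.113 + 0.119 + 0.074 = 0.371.
P(Income=Q5) = 0.067 + 0.043 + 0.034 + 0.020 = 0.164.
P(Income ∈ {Q4, Q5}) = 0.371 + 0.164 = 0.535; P(Education=Assoc, Income ∈ {Q4, Q5}) = 0.113 + 0.043 = 0.156.
P(Education=Assoc | Income ∈ {Q4, Q5}) = 0.156/0.535 = 0.292.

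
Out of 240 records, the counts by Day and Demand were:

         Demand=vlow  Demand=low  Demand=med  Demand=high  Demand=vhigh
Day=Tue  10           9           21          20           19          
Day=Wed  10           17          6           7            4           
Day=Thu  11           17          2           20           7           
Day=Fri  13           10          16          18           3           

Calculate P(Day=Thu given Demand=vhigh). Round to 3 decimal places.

0.212

Total with Demand=vhigh: 19 + 4 + 7 + 3 = 33.
P(Day=Thu | Demand=vhigh) = 7/33 = 0.212.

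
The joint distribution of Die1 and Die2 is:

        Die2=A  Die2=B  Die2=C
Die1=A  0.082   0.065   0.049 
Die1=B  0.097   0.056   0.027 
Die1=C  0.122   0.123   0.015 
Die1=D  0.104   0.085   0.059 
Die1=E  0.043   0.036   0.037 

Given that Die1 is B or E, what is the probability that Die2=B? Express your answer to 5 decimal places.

0.31081

P(Die1=B) = 0.097 + 0.056 + 0.027 = 0.180.
P(Die1=E) = 0.043 + 0.036 + 0.037 = 0.116.
P(Die1 ∈ {B, E}) = 0.180 + 0.116 = 0.296; P(Die2=B, Die1 ∈ {B, E}) = 0.056 + 0.036 = 0.092.
P(Die2=B | Die1 ∈ {B, E}) = 0.092/0.296 = 0.31081.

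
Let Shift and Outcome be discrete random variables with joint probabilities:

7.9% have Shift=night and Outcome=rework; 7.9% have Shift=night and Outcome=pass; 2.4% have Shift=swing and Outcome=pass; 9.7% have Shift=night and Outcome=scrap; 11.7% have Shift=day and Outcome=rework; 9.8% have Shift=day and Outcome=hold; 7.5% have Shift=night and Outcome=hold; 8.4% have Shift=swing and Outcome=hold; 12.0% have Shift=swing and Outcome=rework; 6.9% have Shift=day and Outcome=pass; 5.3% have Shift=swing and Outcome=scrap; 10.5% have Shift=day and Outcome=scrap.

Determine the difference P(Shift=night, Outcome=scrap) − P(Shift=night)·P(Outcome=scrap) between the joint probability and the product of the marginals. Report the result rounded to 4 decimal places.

P(Shift=night) = 0.079 + 0.079 + 0.097 + 0.075 = 0.330.
P(Outcome=scrap) = 0.105 + 0.053 + 0.097 = 0.255.
P(Shift=night, Outcome=scrap) − P(Shift=night)P(Outcome=scrap) = 0.097 − 0.330×0.255 = 0.0129.

0.0129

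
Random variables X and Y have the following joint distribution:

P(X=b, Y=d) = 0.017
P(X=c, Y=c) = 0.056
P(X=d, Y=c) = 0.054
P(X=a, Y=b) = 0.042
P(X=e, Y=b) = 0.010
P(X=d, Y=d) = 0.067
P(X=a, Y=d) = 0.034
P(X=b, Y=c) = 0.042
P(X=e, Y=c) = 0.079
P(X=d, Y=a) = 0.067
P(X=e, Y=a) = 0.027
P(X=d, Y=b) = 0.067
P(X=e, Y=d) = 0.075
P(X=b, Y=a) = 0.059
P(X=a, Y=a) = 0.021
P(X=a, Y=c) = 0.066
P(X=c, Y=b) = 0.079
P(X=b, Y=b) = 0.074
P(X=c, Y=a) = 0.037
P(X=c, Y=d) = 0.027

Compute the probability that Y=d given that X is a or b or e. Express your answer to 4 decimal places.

P(X=a) = 0.021 + 0.042 + 0.066 + 0.034 = 0.163.
P(X=b) = 0.059 + 0.074 + 0.042 + 0.017 = 0.192.
P(X=e) = 0.027 + 0.010 + 0.079 + 0.075 = 0.191.
P(X ∈ {a, b, e}) = 0.163 + 0.192 + 0.191 = 0.546; P(Y=d, X ∈ {a, b, e}) = 0.034 + 0.017 + 0.075 = 0.126.
P(Y=d | X ∈ {a, b, e}) = 0.126/0.546 = 0.2308.

0.2308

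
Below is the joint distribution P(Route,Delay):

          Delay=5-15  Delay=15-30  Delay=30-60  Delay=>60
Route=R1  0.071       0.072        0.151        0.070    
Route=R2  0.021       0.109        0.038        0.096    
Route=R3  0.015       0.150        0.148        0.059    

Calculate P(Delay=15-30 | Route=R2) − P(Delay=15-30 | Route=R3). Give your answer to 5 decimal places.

P(Route=R2) = 0.021 + 0.109 + 0.038 + 0.096 = 0.264; P(Delay=15-30 | Route=R2) = 0.109/0.264 = 0.412879.
P(Route=R3) = 0.015 + 0.150 + 0.148 + 0.059 = 0.372; P(Delay=15-30 | Route=R3) = 0.150/0.372 = 0.403226.
Difference = 0.00965.

0.00965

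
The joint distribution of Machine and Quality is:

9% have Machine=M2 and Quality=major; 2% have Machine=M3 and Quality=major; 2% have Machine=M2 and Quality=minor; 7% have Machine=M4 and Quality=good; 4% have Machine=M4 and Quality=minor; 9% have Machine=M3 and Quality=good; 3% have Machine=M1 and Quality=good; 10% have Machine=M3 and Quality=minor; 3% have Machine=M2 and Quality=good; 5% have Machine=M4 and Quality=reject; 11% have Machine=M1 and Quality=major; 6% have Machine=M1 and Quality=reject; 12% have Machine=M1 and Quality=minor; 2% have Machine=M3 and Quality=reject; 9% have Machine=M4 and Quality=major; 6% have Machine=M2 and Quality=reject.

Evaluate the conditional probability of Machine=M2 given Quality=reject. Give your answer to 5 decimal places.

P(Quality=reject) = 0.06 + 0.06 + 0.02 + 0.05 = 0.19.
P(Machine=M2 | Quality=reject) = 0.06/0.19 = 0.31579.

0.31579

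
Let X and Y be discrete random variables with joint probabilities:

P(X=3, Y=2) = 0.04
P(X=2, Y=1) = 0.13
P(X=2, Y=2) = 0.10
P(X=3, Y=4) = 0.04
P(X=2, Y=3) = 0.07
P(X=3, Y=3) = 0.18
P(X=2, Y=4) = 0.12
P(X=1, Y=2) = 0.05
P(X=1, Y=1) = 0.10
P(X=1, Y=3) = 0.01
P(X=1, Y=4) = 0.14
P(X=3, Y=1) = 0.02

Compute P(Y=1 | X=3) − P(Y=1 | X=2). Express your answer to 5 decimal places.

P(X=3) = 0.02 + 0.04 + 0.18 + 0.04 = 0.28; P(Y=1 | X=3) = 0.02/0.28 = 0.071429.
P(X=2) = 0.13 + 0.10 + 0.07 + 0.12 = 0.42; P(Y=1 | X=2) = 0.13/0.42 = 0.309524.
Difference = -0.23810.

-0.23810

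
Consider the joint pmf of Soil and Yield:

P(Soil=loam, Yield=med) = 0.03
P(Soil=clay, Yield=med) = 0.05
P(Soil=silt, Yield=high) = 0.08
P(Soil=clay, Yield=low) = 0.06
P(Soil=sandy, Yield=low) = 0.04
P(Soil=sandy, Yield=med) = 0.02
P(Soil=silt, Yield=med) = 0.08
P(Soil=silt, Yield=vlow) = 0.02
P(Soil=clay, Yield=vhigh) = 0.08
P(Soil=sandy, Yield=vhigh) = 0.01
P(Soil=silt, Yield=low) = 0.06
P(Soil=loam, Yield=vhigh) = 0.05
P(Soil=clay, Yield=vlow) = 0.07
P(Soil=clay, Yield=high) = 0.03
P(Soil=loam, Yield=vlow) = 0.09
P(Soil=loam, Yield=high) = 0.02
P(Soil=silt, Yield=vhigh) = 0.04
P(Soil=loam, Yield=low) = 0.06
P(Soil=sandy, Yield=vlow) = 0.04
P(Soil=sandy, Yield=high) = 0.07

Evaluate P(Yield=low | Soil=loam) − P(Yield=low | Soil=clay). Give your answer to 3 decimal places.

P(Soil=loam) = 0.09 + 0.06 + 0.03 + 0.02 + 0.05 = 0.25; P(Yield=low | Soil=loam) = 0.06/0.25 = 0.2400.
P(Soil=clay) = 0.07 + 0.06 + 0.05 + 0.03 + 0.08 = 0.29; P(Yield=low | Soil=clay) = 0.06/0.29 = 0.2069.
Difference = 0.033.

0.033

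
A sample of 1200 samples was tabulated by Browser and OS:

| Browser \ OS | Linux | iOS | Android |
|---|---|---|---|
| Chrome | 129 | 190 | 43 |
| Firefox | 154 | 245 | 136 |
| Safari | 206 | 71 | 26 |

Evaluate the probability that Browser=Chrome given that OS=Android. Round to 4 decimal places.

Total with OS=Android: 43 + 136 + 26 = 205.
P(Browser=Chrome | OS=Android) = 43/205 = 0.2098.

0.2098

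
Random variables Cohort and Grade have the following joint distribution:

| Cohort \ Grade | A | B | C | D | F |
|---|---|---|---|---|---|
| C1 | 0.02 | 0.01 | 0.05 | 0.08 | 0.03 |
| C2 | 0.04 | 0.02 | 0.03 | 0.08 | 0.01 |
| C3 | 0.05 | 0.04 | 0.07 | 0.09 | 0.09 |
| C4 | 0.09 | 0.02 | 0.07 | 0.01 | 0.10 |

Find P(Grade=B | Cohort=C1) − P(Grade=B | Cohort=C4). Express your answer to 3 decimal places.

-0.016

P(Cohort=C1) = 0.02 + 0.01 + 0.05 + 0.08 + 0.03 = 0.19; P(Grade=B | Cohort=C1) = 0.01/0.19 = 0.0526.
P(Cohort=C4) = 0.09 + 0.02 + 0.07 + 0.01 + 0.10 = 0.29; P(Grade=B | Cohort=C4) = 0.02/0.29 = 0.0690.
Difference = -0.016.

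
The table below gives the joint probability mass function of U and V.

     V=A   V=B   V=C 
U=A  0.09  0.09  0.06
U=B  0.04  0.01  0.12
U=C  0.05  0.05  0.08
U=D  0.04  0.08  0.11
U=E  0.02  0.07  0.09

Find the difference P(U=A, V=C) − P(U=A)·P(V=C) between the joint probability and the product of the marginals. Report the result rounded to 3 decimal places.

P(U=A) = 0.09 + 0.09 + 0.06 = 0.24.
P(V=C) = 0.06 + 0.12 + 0.08 + 0.11 + 0.09 = 0.46.
P(U=A, V=C) − P(U=A)P(V=C) = 0.06 − 0.24×0.46 = -0.050.

-0.050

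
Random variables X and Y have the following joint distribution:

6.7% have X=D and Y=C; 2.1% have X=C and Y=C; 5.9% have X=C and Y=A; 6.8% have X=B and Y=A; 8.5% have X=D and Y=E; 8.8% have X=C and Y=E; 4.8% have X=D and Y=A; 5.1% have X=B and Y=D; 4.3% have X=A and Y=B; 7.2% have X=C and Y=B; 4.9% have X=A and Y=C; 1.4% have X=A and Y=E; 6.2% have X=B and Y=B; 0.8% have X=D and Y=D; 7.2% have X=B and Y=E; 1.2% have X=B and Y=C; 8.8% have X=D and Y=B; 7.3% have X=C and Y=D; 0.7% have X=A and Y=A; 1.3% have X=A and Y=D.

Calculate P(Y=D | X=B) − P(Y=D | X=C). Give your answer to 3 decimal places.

-0.041

P(X=B) = 0.068 + 0.062 + 0.012 + 0.051 + 0.072 = 0.265; P(Y=D | X=B) = 0.051/0.265 = 0.1925.
P(X=C) = 0.059 + 0.072 + 0.021 + 0.073 + 0.088 = 0.313; P(Y=D | X=C) = 0.073/0.313 = 0.2332.
Difference = -0.041.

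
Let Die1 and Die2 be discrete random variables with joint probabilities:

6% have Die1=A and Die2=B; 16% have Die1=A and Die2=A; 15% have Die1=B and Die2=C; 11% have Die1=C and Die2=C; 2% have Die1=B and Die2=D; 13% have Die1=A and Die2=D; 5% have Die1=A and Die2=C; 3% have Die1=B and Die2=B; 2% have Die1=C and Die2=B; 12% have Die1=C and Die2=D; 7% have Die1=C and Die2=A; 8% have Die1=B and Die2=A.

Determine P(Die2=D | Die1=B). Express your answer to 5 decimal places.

P(Die1=B) = 0.08 + 0.03 + 0.15 + 0.02 = 0.28.
P(Die2=D | Die1=B) = 0.02/0.28 = 0.07143.

0.07143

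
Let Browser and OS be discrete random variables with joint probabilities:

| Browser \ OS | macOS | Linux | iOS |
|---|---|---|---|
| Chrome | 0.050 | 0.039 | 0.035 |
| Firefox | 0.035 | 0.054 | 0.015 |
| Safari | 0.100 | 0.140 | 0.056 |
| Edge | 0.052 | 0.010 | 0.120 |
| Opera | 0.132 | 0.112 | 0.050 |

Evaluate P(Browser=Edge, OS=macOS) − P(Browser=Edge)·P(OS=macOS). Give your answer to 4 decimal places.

P(Browser=Edge) = 0.052 + 0.010 + 0.120 = 0.182.
P(OS=macOS) = 0.050 + 0.035 + 0.100 + 0.052 + 0.132 = 0.369.
P(Browser=Edge, OS=macOS) − P(Browser=Edge)P(OS=macOS) = 0.052 − 0.182×0.369 = -0.0152.

-0.0152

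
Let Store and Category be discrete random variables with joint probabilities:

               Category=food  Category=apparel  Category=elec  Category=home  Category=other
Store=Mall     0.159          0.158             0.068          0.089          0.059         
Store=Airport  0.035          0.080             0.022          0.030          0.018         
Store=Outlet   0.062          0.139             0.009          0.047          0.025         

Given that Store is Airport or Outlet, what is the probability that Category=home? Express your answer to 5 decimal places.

P(Store=Airport) = 0.035 + 0.080 + 0.022 + 0.030 + 0.018 = 0.185.
P(Store=Outlet) = 0.062 + 0.139 + 0.009 + 0.047 + 0.025 = 0.282.
P(Store ∈ {Airport, Outlet}) = 0.185 + 0.282 = 0.467; P(Category=home, Store ∈ {Airport, Outlet}) = 0.030 + 0.047 = 0.077.
P(Category=home | Store ∈ {Airport, Outlet}) = 0.077/0.467 = 0.16488.

0.16488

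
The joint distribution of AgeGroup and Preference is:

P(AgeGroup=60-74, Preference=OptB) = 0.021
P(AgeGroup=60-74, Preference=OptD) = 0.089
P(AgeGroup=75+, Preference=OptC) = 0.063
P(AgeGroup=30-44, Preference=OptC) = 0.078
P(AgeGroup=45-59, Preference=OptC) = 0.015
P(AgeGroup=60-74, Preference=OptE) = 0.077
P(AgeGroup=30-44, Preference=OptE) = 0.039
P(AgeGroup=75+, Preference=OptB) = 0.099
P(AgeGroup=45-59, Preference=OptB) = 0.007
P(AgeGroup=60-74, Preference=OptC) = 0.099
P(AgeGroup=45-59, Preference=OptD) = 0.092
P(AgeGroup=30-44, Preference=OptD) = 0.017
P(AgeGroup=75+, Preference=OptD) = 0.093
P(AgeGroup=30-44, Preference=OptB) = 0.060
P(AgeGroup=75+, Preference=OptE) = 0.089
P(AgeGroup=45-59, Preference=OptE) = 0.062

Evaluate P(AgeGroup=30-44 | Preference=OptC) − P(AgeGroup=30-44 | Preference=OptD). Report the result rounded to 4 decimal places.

0.2475

P(Preference=OptC) = 0.078 + 0.015 + 0.099 + 0.063 = 0.255; P(AgeGroup=30-44 | Preference=OptC) = 0.078/0.255 = 0.30588.
P(Preference=OptD) = 0.017 + 0.092 + 0.089 + 0.093 = 0.291; P(AgeGroup=30-44 | Preference=OptD) = 0.017/0.291 = 0.05842.
Difference = 0.2475.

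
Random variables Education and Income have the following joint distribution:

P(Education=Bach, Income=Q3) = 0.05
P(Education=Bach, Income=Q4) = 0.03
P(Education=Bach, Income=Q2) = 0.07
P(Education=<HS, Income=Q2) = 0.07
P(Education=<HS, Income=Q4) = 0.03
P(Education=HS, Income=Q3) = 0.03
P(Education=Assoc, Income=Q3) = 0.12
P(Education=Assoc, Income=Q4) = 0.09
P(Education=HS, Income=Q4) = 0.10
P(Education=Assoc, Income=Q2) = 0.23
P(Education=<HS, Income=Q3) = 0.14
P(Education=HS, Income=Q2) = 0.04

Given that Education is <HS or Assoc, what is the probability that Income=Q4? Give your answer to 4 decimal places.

0.1765

P(Education=<HS) = 0.07 + 0.14 + 0.03 = 0.24.
P(Education=Assoc) = 0.23 + 0.12 + 0.09 = 0.44.
P(Education ∈ {<HS, Assoc}) = 0.24 + 0.44 = 0.68; P(Income=Q4, Education ∈ {<HS, Assoc}) = 0.03 + 0.09 = 0.12.
P(Income=Q4 | Education ∈ {<HS, Assoc}) = 0.12/0.68 = 0.1765.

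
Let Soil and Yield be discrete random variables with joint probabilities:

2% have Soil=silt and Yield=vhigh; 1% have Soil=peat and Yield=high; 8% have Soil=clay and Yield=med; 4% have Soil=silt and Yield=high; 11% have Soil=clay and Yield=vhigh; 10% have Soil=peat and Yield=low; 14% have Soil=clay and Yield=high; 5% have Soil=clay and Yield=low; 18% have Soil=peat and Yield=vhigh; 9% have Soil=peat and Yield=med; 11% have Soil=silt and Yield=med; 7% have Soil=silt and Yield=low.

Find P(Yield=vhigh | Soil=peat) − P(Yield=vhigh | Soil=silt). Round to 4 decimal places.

P(Soil=peat) = 0.10 + 0.09 + 0.01 + 0.18 = 0.38; P(Yield=vhigh | Soil=peat) = 0.18/0.38 = 0.47368.
P(Soil=silt) = 0.07 + 0.11 + 0.04 + 0.02 = 0.24; P(Yield=vhigh | Soil=silt) = 0.02/0.24 = 0.08333.
Difference = 0.3904.

0.3904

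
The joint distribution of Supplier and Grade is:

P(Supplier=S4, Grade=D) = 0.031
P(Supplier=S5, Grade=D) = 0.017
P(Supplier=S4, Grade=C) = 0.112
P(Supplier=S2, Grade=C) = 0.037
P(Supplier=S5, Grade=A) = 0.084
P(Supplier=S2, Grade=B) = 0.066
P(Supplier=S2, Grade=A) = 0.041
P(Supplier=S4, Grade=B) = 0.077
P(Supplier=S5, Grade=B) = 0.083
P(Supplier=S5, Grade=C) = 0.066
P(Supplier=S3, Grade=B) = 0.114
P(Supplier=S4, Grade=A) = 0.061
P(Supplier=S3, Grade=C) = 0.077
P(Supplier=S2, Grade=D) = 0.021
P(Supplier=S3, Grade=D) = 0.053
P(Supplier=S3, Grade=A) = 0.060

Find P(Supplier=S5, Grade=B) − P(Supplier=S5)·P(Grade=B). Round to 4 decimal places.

P(Supplier=S5) = 0.084 + 0.083 + 0.066 + 0.017 = 0.250.
P(Grade=B) = 0.066 + 0.114 + 0.077 + 0.083 = 0.340.
P(Supplier=S5, Grade=B) − P(Supplier=S5)P(Grade=B) = 0.083 − 0.250×0.340 = -0.0020.

-0.0020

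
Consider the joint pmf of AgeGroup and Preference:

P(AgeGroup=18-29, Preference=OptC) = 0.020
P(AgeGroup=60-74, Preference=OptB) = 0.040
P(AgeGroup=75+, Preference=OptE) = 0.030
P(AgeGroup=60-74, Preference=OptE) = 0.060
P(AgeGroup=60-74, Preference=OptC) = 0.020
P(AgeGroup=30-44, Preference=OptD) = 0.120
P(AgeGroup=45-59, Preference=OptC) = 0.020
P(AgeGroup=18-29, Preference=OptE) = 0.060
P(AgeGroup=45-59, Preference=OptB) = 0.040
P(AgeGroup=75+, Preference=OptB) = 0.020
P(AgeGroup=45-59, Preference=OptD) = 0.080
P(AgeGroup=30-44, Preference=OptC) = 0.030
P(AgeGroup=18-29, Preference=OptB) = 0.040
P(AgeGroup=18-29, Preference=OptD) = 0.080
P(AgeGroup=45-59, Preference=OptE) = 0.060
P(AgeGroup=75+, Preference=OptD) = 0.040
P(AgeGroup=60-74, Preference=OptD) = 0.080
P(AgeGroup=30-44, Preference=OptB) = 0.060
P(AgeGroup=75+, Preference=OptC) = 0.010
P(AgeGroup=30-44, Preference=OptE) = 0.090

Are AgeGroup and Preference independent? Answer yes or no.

Every cell satisfies P(AgeGroup,Preference) = P(AgeGroup)·P(Preference). For instance P(AgeGroup=30-44) = 0.300, P(Preference=OptD) = 0.400, and 0.300×0.400 = 0.120 matches the joint entry. So AgeGroup and Preference are independent.

yes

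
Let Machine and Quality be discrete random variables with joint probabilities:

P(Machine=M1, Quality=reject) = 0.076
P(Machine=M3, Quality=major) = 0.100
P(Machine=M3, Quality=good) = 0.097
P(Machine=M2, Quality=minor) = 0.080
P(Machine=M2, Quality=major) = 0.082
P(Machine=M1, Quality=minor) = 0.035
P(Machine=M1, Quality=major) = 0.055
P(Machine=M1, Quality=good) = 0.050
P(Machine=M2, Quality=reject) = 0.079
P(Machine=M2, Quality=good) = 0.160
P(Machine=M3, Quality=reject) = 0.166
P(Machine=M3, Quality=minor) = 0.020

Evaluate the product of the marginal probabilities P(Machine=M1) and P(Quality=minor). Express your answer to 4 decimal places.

0.0292

P(Machine=M1) = 0.050 + 0.035 + 0.055 + 0.076 = 0.216.
P(Quality=minor) = 0.035 + 0.080 + 0.020 = 0.135.
Product: 0.216 × 0.135 = 0.0292.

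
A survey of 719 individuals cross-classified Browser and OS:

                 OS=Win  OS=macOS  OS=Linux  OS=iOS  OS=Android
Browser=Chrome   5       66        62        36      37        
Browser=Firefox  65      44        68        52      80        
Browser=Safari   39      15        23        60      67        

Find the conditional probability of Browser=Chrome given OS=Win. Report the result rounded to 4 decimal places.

Total with OS=Win: 5 + 65 + 39 = 109.
P(Browser=Chrome | OS=Win) = 5/109 = 0.0459.

0.0459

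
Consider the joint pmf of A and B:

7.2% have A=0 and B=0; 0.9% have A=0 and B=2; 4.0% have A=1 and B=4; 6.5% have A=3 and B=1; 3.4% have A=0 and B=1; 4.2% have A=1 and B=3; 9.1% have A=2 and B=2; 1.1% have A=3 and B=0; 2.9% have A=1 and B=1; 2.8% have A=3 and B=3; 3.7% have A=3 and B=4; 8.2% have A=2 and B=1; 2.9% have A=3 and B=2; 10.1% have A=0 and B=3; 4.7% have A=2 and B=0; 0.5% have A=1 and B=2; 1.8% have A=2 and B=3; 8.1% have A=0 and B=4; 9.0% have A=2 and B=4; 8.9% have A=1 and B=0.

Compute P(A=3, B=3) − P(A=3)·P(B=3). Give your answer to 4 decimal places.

P(A=3) = 0.011 + 0.065 + 0.029 + 0.028 + 0.037 = 0.170.
P(B=3) = 0.101 + 0.042 + 0.018 + 0.028 = 0.189.
P(A=3, B=3) − P(A=3)P(B=3) = 0.028 − 0.170×0.189 = -0.0041.

-0.0041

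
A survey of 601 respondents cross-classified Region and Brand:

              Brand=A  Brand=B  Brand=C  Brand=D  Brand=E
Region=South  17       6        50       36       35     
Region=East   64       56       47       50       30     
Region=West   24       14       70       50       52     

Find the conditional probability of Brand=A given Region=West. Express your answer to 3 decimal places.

Total with Region=West: 24 + 14 + 70 + 50 + 52 = 210.
P(Brand=A | Region=West) = 24/210 = 0.114.

0.114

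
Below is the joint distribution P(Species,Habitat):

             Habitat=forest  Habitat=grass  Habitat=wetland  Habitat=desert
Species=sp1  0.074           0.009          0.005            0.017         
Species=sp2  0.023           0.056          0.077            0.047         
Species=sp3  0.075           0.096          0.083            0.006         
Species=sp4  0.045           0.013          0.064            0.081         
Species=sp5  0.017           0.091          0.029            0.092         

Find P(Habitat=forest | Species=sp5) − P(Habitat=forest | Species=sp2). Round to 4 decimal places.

-0.0391

P(Species=sp5) = 0.017 + 0.091 + 0.029 + 0.092 = 0.229; P(Habitat=forest | Species=sp5) = 0.017/0.229 = 0.07424.
P(Species=sp2) = 0.023 + 0.056 + 0.077 + 0.047 = 0.203; P(Habitat=forest | Species=sp2) = 0.023/0.203 = 0.11330.
Difference = -0.0391.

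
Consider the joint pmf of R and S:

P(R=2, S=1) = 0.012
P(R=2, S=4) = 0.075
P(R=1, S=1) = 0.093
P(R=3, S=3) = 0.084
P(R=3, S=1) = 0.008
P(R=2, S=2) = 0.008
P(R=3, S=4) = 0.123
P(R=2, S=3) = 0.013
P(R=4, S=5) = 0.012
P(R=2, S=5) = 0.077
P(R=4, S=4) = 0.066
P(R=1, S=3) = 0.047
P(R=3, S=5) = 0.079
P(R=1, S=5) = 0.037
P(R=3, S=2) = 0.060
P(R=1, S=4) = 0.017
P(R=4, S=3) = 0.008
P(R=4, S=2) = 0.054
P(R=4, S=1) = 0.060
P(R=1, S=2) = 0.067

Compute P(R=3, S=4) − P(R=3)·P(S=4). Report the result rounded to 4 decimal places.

P(R=3) = 0.008 + 0.060 + 0.084 + 0.123 + 0.079 = 0.354.
P(S=4) = 0.017 + 0.075 + 0.123 + 0.066 = 0.281.
P(R=3, S=4) − P(R=3)P(S=4) = 0.123 − 0.354×0.281 = 0.0235.

0.0235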